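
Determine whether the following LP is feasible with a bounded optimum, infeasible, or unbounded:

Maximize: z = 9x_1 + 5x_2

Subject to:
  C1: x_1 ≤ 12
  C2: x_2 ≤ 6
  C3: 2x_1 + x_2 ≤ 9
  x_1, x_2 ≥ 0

Feasible with a bounded optimal solution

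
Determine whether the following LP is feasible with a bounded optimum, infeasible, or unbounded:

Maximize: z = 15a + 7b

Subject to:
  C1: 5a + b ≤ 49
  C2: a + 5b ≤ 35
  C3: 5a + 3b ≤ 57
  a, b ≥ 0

Feasible with a bounded optimal solution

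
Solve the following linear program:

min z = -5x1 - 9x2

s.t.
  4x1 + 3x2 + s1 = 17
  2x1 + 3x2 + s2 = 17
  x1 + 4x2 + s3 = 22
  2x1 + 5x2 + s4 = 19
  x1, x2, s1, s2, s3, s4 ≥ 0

Evaluate the objective at each vertex of the feasible region:
  z(0, 0) = 0
  z(4.25, 0) = -21.25
  z(2, 3) = -37  ←
  z(0, 3.8) = -34.2
The minimum is at x1 = 2, x2 = 3.

x1 = 2, x2 = 3, z = -37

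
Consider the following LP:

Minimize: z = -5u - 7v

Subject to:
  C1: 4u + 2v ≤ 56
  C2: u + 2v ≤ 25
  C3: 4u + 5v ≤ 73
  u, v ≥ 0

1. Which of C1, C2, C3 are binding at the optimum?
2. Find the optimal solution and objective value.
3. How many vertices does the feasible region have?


1. C2, C3
2. u = 7, v = 9, z = -98
3. 5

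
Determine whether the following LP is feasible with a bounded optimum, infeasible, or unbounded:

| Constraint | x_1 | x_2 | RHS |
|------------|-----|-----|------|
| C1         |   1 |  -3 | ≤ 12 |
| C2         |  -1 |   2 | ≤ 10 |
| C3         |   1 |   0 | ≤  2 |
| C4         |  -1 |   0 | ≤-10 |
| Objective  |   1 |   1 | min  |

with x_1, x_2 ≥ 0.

Infeasible (no feasible solution exists)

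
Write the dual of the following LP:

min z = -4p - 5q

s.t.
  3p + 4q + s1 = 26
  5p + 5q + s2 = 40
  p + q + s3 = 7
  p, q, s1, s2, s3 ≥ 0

Primal min cᵀx s.t. Ax ≤ b, x ≥ 0  →  Dual max −bᵀy s.t. Aᵀy ≥ −c, y ≥ 0.

Maximize: z = -26y1 - 40y2 - 7y3

Subject to:
  3y1 + 5y2 + y3 ≥ 4
  4y1 + 5y2 + y3 ≥ 5
  y1, y2, y3 ≥ 0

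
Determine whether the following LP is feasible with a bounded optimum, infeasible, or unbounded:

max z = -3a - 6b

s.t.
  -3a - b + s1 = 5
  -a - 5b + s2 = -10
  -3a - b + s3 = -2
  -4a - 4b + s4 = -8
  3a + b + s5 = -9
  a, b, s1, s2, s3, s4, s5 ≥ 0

Infeasible (no feasible solution exists)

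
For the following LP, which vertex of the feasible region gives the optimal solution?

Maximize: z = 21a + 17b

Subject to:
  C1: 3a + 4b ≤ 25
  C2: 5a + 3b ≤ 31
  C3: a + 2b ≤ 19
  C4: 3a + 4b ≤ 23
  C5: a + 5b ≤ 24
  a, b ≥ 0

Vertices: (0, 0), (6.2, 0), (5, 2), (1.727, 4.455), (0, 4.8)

Evaluate the objective at each vertex of the feasible region:
  z(0, 0) = 0
  z(6.2, 0) = 130.2
  z(5, 2) = 139  ←
  z(1.727, 4.455) = 112
  z(0, 4.8) = 81.6
The maximum is at a = 5, b = 2.

(5, 2)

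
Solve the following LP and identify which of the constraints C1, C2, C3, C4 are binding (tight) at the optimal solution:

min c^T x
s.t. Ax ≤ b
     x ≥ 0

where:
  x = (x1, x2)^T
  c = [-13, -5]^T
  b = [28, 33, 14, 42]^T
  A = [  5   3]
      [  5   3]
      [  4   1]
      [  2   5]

At x1 = 2, x2 = 6, compute slack b - a·x for each constraint:
  C1: 28 − 28 = 0  (binding)
  C2: 33 − 28 = 5  (slack)
  C3: 14 − 14 = 0  (binding)
  C4: 42 − 34 = 8  (slack)

Optimal: x1 = 2, x2 = 6
Binding: C1, C3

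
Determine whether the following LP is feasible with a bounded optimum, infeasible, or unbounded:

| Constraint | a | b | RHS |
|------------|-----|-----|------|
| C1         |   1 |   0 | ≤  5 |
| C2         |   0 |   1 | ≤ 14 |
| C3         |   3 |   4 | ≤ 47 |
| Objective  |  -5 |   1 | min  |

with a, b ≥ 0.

Feasible with a bounded optimal solution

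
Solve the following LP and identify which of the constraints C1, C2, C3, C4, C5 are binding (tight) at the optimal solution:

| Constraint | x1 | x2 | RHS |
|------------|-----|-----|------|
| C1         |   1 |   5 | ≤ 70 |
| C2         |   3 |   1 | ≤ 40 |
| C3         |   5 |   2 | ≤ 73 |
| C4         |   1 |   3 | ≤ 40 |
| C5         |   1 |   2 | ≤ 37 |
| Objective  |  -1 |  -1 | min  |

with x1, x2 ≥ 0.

At x1 = 10, x2 = 10, compute slack b - a·x for each constraint:
  C1: 70 − 60 = 10  (slack)
  C2: 40 − 40 = 0  (binding)
  C3: 73 − 70 = 3  (slack)
  C4: 40 − 40 = 0  (binding)
  C5: 37 − 30 = 7  (slack)

Optimal: x1 = 10, x2 = 10
Binding: C2, C4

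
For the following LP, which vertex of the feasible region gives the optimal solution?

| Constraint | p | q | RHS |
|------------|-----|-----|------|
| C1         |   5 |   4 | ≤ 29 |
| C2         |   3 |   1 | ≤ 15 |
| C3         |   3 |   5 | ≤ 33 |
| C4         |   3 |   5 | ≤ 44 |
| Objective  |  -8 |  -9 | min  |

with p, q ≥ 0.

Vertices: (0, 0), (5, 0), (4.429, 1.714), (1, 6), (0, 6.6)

Evaluate the objective at each vertex of the feasible region:
  z(0, 0) = 0
  z(5, 0) = -40
  z(4.429, 1.714) = -50.86
  z(1, 6) = -62  ←
  z(0, 6.6) = -59.4
The minimum is at p = 1, q = 6.

(1, 6)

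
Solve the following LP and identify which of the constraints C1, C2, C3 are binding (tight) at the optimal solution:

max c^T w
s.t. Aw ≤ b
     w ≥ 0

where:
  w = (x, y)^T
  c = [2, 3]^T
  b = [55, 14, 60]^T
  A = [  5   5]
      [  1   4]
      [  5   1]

At x = 10, y = 1, compute slack b - a·x for each constraint:
  C1: 55 − 55 = 0  (binding)
  C2: 14 − 14 = 0  (binding)
  C3: 60 − 51 = 9  (slack)

Optimal: x = 10, y = 1
Binding: C1, C2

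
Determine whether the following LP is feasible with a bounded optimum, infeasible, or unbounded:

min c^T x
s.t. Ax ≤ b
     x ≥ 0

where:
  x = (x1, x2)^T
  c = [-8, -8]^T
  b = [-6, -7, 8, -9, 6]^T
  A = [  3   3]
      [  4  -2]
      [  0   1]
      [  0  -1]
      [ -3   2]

Infeasible (no feasible solution exists)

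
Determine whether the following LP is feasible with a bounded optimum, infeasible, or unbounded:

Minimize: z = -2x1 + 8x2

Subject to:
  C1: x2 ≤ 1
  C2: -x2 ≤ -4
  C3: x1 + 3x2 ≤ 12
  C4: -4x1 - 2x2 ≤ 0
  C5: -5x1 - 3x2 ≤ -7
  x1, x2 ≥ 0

Infeasible (no feasible solution exists)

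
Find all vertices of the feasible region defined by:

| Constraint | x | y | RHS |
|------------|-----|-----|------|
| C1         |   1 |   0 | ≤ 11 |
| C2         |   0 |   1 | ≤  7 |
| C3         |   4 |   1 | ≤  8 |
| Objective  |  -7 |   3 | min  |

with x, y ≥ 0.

(0, 0), (2, 0), (0.25, 7), (0, 7)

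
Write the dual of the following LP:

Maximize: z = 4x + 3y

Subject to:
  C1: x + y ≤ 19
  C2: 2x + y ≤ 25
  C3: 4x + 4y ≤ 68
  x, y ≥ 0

Primal max cᵀx s.t. Ax ≤ b, x ≥ 0  →  Dual min bᵀy s.t. Aᵀy ≥ c, y ≥ 0.

Minimize: z = 19y1 + 25y2 + 68y3

Subject to:
  y1 + 2y2 + 4y3 ≥ 4
  y1 + y2 + 4y3 ≥ 3
  y1, y2, y3 ≥ 0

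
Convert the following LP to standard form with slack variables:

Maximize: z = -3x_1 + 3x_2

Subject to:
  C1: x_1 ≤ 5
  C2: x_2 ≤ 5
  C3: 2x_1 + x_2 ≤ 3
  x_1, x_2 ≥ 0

max z = -3x_1 + 3x_2

s.t.
  x_1 + s1 = 5
  x_2 + s2 = 5
  2x_1 + x_2 + s3 = 3
  x_1, x_2, s1, s2, s3 ≥ 0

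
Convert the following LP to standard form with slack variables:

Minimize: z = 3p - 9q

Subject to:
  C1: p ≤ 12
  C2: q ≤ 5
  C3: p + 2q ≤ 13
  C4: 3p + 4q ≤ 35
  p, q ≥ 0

min z = 3p - 9q

s.t.
  p + s1 = 12
  q + s2 = 5
  p + 2q + s3 = 13
  3p + 4q + s4 = 35
  p, q, s1, s2, s3, s4 ≥ 0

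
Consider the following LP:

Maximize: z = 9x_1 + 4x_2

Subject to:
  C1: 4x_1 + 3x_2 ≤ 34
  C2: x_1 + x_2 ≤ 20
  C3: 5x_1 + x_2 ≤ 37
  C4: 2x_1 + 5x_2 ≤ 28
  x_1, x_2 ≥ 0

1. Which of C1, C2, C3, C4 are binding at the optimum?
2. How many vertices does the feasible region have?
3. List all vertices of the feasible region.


1. C1, C3
2. 5
3. (0, 0), (7.4, 0), (7, 2), (6.143, 3.143), (0, 5.6)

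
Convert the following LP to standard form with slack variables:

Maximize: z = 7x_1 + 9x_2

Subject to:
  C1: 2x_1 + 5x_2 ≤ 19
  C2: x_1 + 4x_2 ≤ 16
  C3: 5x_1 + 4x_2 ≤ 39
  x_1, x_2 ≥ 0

max z = 7x_1 + 9x_2

s.t.
  2x_1 + 5x_2 + s1 = 19
  x_1 + 4x_2 + s2 = 16
  5x_1 + 4x_2 + s3 = 39
  x_1, x_2, s1, s2, s3 ≥ 0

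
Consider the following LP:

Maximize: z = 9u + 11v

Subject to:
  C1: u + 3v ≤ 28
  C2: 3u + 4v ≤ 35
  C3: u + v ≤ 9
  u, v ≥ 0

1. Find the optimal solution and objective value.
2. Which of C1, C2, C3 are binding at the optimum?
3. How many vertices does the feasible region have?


1. u = 1, v = 8, z = 97
2. C2, C3
3. 4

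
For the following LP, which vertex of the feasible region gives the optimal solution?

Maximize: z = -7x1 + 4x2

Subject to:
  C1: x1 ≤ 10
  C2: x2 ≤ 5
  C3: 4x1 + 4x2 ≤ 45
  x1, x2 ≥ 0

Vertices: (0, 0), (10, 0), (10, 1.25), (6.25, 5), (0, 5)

Evaluate the objective at each vertex of the feasible region:
  z(0, 0) = 0
  z(10, 0) = -70
  z(10, 1.25) = -65
  z(6.25, 5) = -23.75
  z(0, 5) = 20  ←
The maximum is at x1 = 0, x2 = 5.

(0, 5)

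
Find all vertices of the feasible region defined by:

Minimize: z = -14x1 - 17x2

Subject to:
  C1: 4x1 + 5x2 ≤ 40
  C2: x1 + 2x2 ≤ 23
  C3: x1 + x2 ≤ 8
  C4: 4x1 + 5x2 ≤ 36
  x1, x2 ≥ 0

(0, 0), (8, 0), (4, 4), (0, 7.2)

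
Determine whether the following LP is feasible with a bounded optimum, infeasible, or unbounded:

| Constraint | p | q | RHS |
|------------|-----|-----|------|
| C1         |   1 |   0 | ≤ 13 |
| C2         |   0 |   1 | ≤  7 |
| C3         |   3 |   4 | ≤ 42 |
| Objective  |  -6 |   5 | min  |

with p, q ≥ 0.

Feasible with a bounded optimal solution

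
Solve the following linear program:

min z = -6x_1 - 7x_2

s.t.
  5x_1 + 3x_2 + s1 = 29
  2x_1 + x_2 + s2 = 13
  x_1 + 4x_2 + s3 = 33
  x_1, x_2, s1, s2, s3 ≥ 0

Evaluate the objective at each vertex of the feasible region:
  z(0, 0) = 0
  z(5.8, 0) = -34.8
  z(1, 8) = -62  ←
  z(0, 8.25) = -57.75
The minimum is at x_1 = 1, x_2 = 8.

x_1 = 1, x_2 = 8, z = -62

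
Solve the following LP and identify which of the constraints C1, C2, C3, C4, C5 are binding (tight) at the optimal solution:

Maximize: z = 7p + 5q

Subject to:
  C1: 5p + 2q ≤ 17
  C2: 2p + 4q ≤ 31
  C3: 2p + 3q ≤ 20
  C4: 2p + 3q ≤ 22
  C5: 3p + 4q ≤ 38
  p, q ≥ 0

At p = 1, q = 6, compute slack b - a·x for each constraint:
  C1: 17 − 17 = 0  (binding)
  C2: 31 − 26 = 5  (slack)
  C3: 20 − 20 = 0  (binding)
  C4: 22 − 20 = 2  (slack)
  C5: 38 − 27 = 11  (slack)

Optimal: p = 1, q = 6
Binding: C1, C3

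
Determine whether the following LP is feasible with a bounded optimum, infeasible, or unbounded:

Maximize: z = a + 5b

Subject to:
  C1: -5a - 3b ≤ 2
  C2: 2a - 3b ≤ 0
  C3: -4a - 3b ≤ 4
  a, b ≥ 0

Unbounded (objective can increase without bound)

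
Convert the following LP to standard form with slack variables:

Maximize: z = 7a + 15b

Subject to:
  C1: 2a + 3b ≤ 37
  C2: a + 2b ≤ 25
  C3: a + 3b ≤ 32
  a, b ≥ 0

max z = 7a + 15b

s.t.
  2a + 3b + s1 = 37
  a + 2b + s2 = 25
  a + 3b + s3 = 32
  a, b, s1, s2, s3 ≥ 0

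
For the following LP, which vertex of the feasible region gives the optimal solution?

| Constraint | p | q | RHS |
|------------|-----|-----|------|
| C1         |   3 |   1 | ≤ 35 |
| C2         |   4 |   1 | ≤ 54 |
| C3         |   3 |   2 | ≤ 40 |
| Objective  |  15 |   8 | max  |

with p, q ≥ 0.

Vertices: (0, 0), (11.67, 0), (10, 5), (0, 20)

Evaluate the objective at each vertex of the feasible region:
  z(0, 0) = 0
  z(11.67, 0) = 175
  z(10, 5) = 190  ←
  z(0, 20) = 160
The maximum is at p = 10, q = 5.

(10, 5)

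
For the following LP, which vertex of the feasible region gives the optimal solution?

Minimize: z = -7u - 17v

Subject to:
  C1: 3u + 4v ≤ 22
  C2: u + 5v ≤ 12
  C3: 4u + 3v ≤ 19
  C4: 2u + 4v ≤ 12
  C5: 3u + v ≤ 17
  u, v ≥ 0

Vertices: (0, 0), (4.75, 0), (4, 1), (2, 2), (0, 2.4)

Evaluate the objective at each vertex of the feasible region:
  z(0, 0) = 0
  z(4.75, 0) = -33.25
  z(4, 1) = -45
  z(2, 2) = -48  ←
  z(0, 2.4) = -40.8
The minimum is at u = 2, v = 2.

(2, 2)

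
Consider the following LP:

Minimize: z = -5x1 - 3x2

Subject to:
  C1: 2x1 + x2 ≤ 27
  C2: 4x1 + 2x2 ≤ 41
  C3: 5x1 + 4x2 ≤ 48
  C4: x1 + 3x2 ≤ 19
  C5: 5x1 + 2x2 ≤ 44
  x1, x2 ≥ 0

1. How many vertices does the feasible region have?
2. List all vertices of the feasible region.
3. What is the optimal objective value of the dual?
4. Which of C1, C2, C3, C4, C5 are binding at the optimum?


1. 5
2. (0, 0), (8.8, 0), (8, 2), (6.182, 4.273), (0, 6.333)
3. -46
4. C3, C5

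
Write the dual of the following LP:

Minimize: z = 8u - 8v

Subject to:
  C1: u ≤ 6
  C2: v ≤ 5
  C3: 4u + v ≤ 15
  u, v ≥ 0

Primal min cᵀx s.t. Ax ≤ b, x ≥ 0  →  Dual max −bᵀy s.t. Aᵀy ≥ −c, y ≥ 0.

Maximize: z = -6y1 - 5y2 - 15y3

Subject to:
  y1 + 4y3 ≥ -8
  y2 + y3 ≥ 8
  y1, y2, y3 ≥ 0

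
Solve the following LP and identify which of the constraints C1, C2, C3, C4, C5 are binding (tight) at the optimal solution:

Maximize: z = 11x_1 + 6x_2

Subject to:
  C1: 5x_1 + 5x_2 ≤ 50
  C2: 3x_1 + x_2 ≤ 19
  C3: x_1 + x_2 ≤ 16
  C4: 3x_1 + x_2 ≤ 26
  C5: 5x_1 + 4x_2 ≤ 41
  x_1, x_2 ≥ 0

At x_1 = 5, x_2 = 4, compute slack b - a·x for each constraint:
  C1: 50 − 45 = 5  (slack)
  C2: 19 − 19 = 0  (binding)
  C3: 16 − 9 = 7  (slack)
  C4: 26 − 19 = 7  (slack)
  C5: 41 − 41 = 0  (binding)

Optimal: x_1 = 5, x_2 = 4
Binding: C2, C5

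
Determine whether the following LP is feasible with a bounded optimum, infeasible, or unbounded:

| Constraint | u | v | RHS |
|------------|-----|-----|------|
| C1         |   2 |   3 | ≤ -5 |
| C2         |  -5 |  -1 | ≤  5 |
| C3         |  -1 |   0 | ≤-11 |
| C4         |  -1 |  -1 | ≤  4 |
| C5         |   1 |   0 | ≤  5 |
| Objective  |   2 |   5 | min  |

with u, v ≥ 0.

Infeasible (no feasible solution exists)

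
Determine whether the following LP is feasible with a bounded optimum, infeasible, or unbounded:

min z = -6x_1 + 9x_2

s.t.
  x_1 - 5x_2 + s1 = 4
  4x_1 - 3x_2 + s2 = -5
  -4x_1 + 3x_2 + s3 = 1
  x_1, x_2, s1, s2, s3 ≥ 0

Infeasible (no feasible solution exists)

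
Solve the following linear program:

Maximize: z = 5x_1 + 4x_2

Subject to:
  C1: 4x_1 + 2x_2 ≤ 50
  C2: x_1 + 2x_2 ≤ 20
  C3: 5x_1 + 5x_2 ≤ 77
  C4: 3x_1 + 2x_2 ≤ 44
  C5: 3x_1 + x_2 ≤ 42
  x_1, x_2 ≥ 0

Evaluate the objective at each vertex of the feasible region:
  z(0, 0) = 0
  z(12.5, 0) = 62.5
  z(10, 5) = 70  ←
  z(0, 10) = 40
The maximum is at x_1 = 10, x_2 = 5.

x_1 = 10, x_2 = 5, z = 70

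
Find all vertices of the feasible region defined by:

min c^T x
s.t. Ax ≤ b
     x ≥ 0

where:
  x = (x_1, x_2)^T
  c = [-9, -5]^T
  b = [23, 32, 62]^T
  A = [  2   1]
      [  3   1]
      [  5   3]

(0, 0), (10.67, 0), (9, 5), (7, 9), (0, 20.67)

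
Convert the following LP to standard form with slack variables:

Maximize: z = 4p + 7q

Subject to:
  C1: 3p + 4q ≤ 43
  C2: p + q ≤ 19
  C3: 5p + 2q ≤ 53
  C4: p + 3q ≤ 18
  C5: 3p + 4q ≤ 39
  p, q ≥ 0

max z = 4p + 7q

s.t.
  3p + 4q + s1 = 43
  p + q + s2 = 19
  5p + 2q + s3 = 53
  p + 3q + s4 = 18
  3p + 4q + s5 = 39
  p, q, s1, s2, s3, s4, s5 ≥ 0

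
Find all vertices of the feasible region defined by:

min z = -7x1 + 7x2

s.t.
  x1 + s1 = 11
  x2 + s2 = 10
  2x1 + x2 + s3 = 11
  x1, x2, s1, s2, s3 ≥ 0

(0, 0), (5.5, 0), (0.5, 10), (0, 10)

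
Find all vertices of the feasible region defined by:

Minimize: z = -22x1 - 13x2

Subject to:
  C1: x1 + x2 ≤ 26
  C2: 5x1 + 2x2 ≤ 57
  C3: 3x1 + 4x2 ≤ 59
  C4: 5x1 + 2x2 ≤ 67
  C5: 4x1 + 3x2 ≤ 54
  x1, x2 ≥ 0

(0, 0), (11.4, 0), (9, 6), (5.571, 10.57), (0, 14.75)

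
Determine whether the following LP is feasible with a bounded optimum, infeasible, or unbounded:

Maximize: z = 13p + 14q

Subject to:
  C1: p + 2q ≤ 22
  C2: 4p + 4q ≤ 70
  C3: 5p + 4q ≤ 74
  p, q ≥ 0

Feasible with a bounded optimal solution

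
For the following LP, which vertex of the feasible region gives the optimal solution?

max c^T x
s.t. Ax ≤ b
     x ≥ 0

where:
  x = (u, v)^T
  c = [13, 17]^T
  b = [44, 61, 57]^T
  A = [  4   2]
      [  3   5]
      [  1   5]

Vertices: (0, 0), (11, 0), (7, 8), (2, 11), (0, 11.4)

Evaluate the objective at each vertex of the feasible region:
  z(0, 0) = 0
  z(11, 0) = 143
  z(7, 8) = 227  ←
  z(2, 11) = 213
  z(0, 11.4) = 193.8
The maximum is at u = 7, v = 8.

(7, 8)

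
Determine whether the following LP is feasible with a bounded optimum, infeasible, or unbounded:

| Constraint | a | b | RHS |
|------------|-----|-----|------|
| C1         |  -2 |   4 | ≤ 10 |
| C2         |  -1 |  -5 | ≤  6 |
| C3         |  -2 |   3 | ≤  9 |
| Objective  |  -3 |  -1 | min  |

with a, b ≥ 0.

Unbounded (objective can decrease without bound)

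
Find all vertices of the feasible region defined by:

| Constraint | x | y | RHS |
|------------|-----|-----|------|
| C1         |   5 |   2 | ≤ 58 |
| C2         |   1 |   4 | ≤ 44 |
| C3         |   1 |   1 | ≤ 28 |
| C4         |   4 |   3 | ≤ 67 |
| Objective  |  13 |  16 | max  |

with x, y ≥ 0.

(0, 0), (11.6, 0), (8, 9), (0, 11)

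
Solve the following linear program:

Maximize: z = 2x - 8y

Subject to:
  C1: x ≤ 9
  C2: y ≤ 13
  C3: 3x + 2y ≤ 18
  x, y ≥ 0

Evaluate the objective at each vertex of the feasible region:
  z(0, 0) = 0
  z(6, 0) = 12  ←
  z(0, 9) = -72
The maximum is at x = 6, y = 0.

x = 6, y = 0, z = 12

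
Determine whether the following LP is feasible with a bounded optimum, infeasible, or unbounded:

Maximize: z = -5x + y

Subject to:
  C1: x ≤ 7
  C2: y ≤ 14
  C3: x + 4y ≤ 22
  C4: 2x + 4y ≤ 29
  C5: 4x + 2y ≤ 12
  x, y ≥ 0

Feasible with a bounded optimal solution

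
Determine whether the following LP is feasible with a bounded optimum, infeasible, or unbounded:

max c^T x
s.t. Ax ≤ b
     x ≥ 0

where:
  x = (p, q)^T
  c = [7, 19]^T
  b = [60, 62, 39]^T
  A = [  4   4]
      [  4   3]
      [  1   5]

Feasible with a bounded optimal solution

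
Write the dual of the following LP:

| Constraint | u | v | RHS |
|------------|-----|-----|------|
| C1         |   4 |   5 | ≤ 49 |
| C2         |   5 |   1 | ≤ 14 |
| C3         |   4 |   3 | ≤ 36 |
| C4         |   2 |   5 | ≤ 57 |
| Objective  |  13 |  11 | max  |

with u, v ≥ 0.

Primal max cᵀx s.t. Ax ≤ b, x ≥ 0  →  Dual min bᵀy s.t. Aᵀy ≥ c, y ≥ 0.

Minimize: z = 49y1 + 14y2 + 36y3 + 57y4

Subject to:
  4y1 + 5y2 + 4y3 + 2y4 ≥ 13
  5y1 + y2 + 3y3 + 5y4 ≥ 11
  y1, y2, y3, y4 ≥ 0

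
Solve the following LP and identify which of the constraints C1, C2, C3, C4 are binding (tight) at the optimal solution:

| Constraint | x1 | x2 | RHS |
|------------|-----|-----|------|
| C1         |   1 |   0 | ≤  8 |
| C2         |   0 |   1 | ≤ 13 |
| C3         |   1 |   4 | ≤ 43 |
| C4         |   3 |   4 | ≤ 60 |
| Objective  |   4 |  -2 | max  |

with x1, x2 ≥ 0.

At x1 = 8, x2 = 0, compute slack b - a·x for each constraint:
  C1: 8 − 8 = 0  (binding)
  C2: 13 − 0 = 13  (slack)
  C3: 43 − 8 = 35  (slack)
  C4: 60 − 24 = 36  (slack)

Optimal: x1 = 8, x2 = 0
Binding: C1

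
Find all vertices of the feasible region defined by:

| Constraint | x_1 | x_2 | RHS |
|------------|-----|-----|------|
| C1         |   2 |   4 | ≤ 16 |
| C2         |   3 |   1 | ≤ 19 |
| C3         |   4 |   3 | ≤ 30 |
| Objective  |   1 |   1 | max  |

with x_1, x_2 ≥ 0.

(0, 0), (6.333, 0), (6, 1), (0, 4)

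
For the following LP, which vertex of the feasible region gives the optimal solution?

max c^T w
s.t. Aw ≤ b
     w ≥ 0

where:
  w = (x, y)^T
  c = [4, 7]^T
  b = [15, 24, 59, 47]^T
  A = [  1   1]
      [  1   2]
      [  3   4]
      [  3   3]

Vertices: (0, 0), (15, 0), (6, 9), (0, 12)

Evaluate the objective at each vertex of the feasible region:
  z(0, 0) = 0
  z(15, 0) = 60
  z(6, 9) = 87  ←
  z(0, 12) = 84
The maximum is at x = 6, y = 9.

(6, 9)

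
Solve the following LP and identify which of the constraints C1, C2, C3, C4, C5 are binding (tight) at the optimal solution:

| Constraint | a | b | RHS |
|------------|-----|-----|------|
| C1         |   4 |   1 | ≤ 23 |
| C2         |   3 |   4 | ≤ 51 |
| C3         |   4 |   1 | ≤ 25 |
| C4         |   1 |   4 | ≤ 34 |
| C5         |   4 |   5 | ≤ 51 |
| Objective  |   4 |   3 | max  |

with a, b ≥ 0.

At a = 4, b = 7, compute slack b - a·x for each constraint:
  C1: 23 − 23 = 0  (binding)
  C2: 51 − 40 = 11  (slack)
  C3: 25 − 23 = 2  (slack)
  C4: 34 − 32 = 2  (slack)
  C5: 51 − 51 = 0  (binding)

Optimal: a = 4, b = 7
Binding: C1, C5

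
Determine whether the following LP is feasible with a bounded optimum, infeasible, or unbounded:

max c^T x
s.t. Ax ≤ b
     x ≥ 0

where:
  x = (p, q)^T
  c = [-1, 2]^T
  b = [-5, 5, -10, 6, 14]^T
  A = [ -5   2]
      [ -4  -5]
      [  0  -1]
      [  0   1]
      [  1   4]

Infeasible (no feasible solution exists)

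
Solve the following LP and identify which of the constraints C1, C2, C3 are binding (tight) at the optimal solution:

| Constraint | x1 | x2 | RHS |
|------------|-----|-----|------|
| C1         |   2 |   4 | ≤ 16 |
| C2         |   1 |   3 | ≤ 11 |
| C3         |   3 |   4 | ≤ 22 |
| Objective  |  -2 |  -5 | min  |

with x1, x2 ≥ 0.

At x1 = 2, x2 = 3, compute slack b - a·x for each constraint:
  C1: 16 − 16 = 0  (binding)
  C2: 11 − 11 = 0  (binding)
  C3: 22 − 18 = 4  (slack)

Optimal: x1 = 2, x2 = 3
Binding: C1, C2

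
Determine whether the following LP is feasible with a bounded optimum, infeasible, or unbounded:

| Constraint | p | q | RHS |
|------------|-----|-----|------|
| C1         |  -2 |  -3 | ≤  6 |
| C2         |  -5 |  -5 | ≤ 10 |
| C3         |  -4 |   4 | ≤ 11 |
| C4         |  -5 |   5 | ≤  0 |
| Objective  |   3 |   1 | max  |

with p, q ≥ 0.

Unbounded (objective can increase without bound)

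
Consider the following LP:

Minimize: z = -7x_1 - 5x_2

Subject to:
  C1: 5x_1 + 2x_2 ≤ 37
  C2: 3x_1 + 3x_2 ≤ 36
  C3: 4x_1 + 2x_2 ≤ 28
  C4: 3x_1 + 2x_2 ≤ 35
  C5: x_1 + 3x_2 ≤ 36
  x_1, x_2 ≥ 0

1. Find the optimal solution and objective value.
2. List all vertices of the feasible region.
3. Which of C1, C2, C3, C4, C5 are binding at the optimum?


1. x_1 = 2, x_2 = 10, z = -64
2. (0, 0), (7, 0), (2, 10), (0, 12)
3. C2, C3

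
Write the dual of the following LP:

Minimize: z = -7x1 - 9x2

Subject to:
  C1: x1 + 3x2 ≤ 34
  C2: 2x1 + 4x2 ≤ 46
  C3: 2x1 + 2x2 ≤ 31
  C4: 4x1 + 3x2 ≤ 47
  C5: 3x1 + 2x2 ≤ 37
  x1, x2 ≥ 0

Primal min cᵀx s.t. Ax ≤ b, x ≥ 0  →  Dual max −bᵀy s.t. Aᵀy ≥ −c, y ≥ 0.

Maximize: z = -34y1 - 46y2 - 31y3 - 47y4 - 37y5

Subject to:
  y1 + 2y2 + 2y3 + 4y4 + 3y5 ≥ 7
  3y1 + 4y2 + 2y3 + 3y4 + 2y5 ≥ 9
  y1, y2, y3, y4, y5 ≥ 0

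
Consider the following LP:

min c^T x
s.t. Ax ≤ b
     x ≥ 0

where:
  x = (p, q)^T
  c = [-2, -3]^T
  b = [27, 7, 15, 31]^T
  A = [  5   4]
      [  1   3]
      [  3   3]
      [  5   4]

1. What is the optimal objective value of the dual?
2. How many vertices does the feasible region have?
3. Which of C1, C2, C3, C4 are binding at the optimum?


1. -11
2. 4
3. C2, C3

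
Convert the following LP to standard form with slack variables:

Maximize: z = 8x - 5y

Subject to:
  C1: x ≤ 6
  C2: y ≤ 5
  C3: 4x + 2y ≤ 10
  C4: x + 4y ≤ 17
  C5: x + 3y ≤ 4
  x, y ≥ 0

max z = 8x - 5y

s.t.
  x + s1 = 6
  y + s2 = 5
  4x + 2y + s3 = 10
  x + 4y + s4 = 17
  x + 3y + s5 = 4
  x, y, s1, s2, s3, s4, s5 ≥ 0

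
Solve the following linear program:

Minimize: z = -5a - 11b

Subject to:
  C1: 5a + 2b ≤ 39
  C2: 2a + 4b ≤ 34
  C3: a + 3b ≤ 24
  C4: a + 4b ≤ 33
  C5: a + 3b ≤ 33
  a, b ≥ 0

Evaluate the objective at each vertex of the feasible region:
  z(0, 0) = 0
  z(7.8, 0) = -39
  z(5.5, 5.75) = -90.75
  z(3, 7) = -92  ←
  z(0, 8) = -88
The minimum is at a = 3, b = 7.

a = 3, b = 7, z = -92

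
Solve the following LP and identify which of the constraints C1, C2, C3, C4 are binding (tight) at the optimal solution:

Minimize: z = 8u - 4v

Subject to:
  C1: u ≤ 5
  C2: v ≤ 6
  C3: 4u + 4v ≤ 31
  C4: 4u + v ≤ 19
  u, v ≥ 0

At u = 0, v = 6, compute slack b - a·x for each constraint:
  C1: 5 − 0 = 5  (slack)
  C2: 6 − 6 = 0  (binding)
  C3: 31 − 24 = 7  (slack)
  C4: 19 − 6 = 13  (slack)

Optimal: u = 0, v = 6
Binding: C2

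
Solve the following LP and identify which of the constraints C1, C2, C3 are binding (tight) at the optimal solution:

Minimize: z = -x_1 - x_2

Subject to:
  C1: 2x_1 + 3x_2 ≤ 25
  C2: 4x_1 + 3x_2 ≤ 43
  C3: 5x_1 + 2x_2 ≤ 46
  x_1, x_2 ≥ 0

At x_1 = 8, x_2 = 3, compute slack b - a·x for each constraint:
  C1: 25 − 25 = 0  (binding)
  C2: 43 − 41 = 2  (slack)
  C3: 46 − 46 = 0  (binding)

Optimal: x_1 = 8, x_2 = 3
Binding: C1, C3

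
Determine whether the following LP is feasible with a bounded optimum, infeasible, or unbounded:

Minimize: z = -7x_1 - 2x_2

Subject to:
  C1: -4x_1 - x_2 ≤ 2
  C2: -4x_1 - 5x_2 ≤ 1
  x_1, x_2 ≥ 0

Unbounded (objective can decrease without bound)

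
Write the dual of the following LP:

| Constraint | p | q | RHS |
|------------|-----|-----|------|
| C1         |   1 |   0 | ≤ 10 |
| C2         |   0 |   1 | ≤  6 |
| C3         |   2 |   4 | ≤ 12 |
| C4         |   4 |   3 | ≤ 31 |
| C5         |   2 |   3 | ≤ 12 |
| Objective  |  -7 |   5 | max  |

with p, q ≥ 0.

Primal max cᵀx s.t. Ax ≤ b, x ≥ 0  →  Dual min bᵀy s.t. Aᵀy ≥ c, y ≥ 0.

Minimize: z = 10y1 + 6y2 + 12y3 + 31y4 + 12y5

Subject to:
  y1 + 2y3 + 4y4 + 2y5 ≥ -7
  y2 + 4y3 + 3y4 + 3y5 ≥ 5
  y1, y2, y3, y4, y5 ≥ 0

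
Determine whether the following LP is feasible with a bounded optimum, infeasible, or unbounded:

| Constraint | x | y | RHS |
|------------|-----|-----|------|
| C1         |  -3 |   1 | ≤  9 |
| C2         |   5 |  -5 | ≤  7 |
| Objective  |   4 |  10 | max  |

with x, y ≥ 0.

Unbounded (objective can increase without bound)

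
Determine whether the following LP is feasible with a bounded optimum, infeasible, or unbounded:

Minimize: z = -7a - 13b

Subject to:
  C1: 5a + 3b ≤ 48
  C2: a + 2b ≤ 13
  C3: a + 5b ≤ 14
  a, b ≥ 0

Feasible with a bounded optimal solution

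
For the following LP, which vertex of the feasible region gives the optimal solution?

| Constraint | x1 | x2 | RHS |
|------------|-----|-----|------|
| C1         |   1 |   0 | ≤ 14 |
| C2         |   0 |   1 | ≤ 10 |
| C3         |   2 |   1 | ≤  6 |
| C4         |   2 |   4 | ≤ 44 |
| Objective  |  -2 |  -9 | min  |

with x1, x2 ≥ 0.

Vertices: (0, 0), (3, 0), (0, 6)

Evaluate the objective at each vertex of the feasible region:
  z(0, 0) = 0
  z(3, 0) = -6
  z(0, 6) = -54  ←
The minimum is at x1 = 0, x2 = 6.

(0, 6)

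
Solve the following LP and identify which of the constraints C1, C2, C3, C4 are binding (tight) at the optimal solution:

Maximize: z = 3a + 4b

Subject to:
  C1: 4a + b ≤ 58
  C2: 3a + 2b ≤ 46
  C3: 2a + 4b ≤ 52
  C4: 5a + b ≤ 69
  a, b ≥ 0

At a = 10, b = 8, compute slack b - a·x for each constraint:
  C1: 58 − 48 = 10  (slack)
  C2: 46 − 46 = 0  (binding)
  C3: 52 − 52 = 0  (binding)
  C4: 69 − 58 = 11  (slack)

Optimal: a = 10, b = 8
Binding: C2, C3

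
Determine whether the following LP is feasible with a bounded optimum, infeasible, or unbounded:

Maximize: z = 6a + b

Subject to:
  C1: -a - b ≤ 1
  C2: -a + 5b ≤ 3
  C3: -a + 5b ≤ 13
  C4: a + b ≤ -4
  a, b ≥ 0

Infeasible (no feasible solution exists)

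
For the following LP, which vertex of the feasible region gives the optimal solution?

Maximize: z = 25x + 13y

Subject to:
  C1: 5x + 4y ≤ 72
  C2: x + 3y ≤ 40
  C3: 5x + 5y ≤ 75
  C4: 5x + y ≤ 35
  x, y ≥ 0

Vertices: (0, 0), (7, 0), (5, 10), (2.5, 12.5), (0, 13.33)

Evaluate the objective at each vertex of the feasible region:
  z(0, 0) = 0
  z(7, 0) = 175
  z(5, 10) = 255  ←
  z(2.5, 12.5) = 225
  z(0, 13.33) = 173.3
The maximum is at x = 5, y = 10.

(5, 10)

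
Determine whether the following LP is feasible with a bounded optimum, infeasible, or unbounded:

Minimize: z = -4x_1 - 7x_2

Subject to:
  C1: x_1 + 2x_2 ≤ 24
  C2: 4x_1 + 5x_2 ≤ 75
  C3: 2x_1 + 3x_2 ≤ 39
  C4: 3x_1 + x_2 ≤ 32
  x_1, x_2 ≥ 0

Feasible with a bounded optimal solution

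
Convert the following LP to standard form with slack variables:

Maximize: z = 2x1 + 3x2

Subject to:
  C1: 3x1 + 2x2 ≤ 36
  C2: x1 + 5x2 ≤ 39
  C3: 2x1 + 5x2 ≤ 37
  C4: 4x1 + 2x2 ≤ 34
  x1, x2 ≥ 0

max z = 2x1 + 3x2

s.t.
  3x1 + 2x2 + s1 = 36
  x1 + 5x2 + s2 = 39
  2x1 + 5x2 + s3 = 37
  4x1 + 2x2 + s4 = 34
  x1, x2, s1, s2, s3, s4 ≥ 0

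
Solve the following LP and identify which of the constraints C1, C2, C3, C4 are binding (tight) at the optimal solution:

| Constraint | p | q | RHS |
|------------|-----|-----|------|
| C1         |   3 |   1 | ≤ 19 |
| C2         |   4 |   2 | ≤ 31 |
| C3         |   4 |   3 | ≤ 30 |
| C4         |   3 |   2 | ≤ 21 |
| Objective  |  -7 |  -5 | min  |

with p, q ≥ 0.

At p = 3, q = 6, compute slack b - a·x for each constraint:
  C1: 19 − 15 = 4  (slack)
  C2: 31 − 24 = 7  (slack)
  C3: 30 − 30 = 0  (binding)
  C4: 21 − 21 = 0  (binding)

Optimal: p = 3, q = 6
Binding: C3, C4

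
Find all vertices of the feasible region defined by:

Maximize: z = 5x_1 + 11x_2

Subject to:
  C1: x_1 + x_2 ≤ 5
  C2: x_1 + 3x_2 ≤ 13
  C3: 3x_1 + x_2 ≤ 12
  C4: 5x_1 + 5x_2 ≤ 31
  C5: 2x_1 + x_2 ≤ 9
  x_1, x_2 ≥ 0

(0, 0), (4, 0), (3.5, 1.5), (1, 4), (0, 4.333)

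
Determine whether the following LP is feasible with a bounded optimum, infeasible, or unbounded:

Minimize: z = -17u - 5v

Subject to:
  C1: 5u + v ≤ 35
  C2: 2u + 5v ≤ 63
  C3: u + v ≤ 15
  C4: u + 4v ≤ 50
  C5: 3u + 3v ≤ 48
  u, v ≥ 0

Feasible with a bounded optimal solution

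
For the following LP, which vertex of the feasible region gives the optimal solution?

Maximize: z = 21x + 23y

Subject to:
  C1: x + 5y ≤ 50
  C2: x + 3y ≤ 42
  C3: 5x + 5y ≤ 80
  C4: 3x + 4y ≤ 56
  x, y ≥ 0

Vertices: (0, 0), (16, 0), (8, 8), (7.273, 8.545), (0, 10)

Evaluate the objective at each vertex of the feasible region:
  z(0, 0) = 0
  z(16, 0) = 336
  z(8, 8) = 352  ←
  z(7.273, 8.545) = 349.3
  z(0, 10) = 230
The maximum is at x = 8, y = 8.

(8, 8)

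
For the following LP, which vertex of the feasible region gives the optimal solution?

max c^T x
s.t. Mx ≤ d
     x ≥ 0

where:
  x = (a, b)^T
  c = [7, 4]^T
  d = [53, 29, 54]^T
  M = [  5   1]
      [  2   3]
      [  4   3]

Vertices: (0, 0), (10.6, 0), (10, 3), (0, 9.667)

Evaluate the objective at each vertex of the feasible region:
  z(0, 0) = 0
  z(10.6, 0) = 74.2
  z(10, 3) = 82  ←
  z(0, 9.667) = 38.67
The maximum is at a = 10, b = 3.

(10, 3)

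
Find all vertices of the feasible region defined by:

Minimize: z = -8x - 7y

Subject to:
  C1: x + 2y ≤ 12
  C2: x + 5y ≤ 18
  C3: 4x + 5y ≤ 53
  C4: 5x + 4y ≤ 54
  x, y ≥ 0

(0, 0), (10.8, 0), (10, 1), (8, 2), (0, 3.6)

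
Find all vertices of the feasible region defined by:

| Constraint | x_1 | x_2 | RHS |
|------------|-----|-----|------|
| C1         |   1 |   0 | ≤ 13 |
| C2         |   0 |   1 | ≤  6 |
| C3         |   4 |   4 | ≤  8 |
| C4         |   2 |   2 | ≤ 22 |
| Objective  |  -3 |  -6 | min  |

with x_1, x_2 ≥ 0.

(0, 0), (2, 0), (0, 2)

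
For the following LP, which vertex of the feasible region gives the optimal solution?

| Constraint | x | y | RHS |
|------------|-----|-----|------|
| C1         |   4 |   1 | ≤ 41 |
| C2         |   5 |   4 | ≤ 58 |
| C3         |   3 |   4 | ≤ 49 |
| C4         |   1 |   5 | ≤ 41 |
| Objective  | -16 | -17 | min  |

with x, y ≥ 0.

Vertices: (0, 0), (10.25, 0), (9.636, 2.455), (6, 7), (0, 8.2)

Evaluate the objective at each vertex of the feasible region:
  z(0, 0) = 0
  z(10.25, 0) = -164
  z(9.636, 2.455) = -195.9
  z(6, 7) = -215  ←
  z(0, 8.2) = -139.4
The minimum is at x = 6, y = 7.

(6, 7)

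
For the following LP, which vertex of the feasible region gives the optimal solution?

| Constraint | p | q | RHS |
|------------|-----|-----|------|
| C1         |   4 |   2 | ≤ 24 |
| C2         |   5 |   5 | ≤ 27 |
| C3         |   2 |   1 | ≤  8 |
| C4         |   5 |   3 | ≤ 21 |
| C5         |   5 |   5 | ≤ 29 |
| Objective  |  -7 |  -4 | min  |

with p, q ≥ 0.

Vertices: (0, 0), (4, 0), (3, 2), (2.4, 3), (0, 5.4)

Evaluate the objective at each vertex of the feasible region:
  z(0, 0) = 0
  z(4, 0) = -28
  z(3, 2) = -29  ←
  z(2.4, 3) = -28.8
  z(0, 5.4) = -21.6
The minimum is at p = 3, q = 2.

(3, 2)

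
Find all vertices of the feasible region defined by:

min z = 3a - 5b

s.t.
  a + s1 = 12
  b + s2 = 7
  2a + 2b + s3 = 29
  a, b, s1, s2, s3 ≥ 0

(0, 0), (12, 0), (12, 2.5), (7.5, 7), (0, 7)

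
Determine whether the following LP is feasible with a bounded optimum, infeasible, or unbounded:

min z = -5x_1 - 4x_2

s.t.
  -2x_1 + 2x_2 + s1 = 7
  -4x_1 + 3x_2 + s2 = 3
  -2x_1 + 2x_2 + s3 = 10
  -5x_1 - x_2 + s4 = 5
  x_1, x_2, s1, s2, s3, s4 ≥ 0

Unbounded (objective can decrease without bound)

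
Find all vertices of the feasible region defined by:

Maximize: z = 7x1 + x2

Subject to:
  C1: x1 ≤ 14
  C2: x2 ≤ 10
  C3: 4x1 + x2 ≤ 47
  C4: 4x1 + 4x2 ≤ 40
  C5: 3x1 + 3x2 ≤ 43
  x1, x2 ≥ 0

(0, 0), (10, 0), (0, 10)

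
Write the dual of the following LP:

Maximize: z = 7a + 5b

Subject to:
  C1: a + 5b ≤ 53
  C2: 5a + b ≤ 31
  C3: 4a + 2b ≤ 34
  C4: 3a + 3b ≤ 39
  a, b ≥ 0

Primal max cᵀx s.t. Ax ≤ b, x ≥ 0  →  Dual min bᵀy s.t. Aᵀy ≥ c, y ≥ 0.

Minimize: z = 53y1 + 31y2 + 34y3 + 39y4

Subject to:
  y1 + 5y2 + 4y3 + 3y4 ≥ 7
  5y1 + y2 + 2y3 + 3y4 ≥ 5
  y1, y2, y3, y4 ≥ 0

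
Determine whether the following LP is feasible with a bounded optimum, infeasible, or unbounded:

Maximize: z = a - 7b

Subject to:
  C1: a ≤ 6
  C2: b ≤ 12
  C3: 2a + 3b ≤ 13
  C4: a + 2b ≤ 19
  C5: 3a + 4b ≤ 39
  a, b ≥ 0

Feasible with a bounded optimal solution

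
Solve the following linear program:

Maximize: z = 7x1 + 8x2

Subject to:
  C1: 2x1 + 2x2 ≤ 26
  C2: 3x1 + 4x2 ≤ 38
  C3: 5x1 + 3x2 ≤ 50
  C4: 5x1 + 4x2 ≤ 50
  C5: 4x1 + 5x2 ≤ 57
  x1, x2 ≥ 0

Evaluate the objective at each vertex of the feasible region:
  z(0, 0) = 0
  z(10, 0) = 70
  z(6, 5) = 82  ←
  z(0, 9.5) = 76
The maximum is at x1 = 6, x2 = 5.

x1 = 6, x2 = 5, z = 82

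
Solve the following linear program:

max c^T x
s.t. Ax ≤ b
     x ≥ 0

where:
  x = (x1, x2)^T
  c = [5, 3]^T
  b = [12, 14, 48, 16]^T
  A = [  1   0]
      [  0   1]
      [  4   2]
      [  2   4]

Evaluate the objective at each vertex of the feasible region:
  z(0, 0) = 0
  z(8, 0) = 40  ←
  z(0, 4) = 12
The maximum is at x1 = 8, x2 = 0.

x1 = 8, x2 = 0, z = 40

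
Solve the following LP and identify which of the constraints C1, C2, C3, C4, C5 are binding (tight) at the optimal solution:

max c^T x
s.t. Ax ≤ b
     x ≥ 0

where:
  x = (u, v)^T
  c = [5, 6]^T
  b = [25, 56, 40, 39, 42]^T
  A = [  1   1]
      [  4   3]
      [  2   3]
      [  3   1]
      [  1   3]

At u = 8, v = 8, compute slack b - a·x for each constraint:
  C1: 25 − 16 = 9  (slack)
  C2: 56 − 56 = 0  (binding)
  C3: 40 − 40 = 0  (binding)
  C4: 39 − 32 = 7  (slack)
  C5: 42 − 32 = 10  (slack)

Optimal: u = 8, v = 8
Binding: C2, C3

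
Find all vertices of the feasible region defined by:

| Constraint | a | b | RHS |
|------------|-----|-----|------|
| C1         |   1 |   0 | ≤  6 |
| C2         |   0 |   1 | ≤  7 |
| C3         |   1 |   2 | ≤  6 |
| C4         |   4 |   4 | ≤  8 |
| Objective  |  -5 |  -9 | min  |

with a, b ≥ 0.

(0, 0), (2, 0), (0, 2)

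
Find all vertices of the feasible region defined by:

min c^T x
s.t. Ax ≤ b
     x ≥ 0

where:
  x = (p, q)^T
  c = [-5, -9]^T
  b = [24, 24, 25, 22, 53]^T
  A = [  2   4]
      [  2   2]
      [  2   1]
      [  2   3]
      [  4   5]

(0, 0), (11, 0), (8, 2), (0, 6)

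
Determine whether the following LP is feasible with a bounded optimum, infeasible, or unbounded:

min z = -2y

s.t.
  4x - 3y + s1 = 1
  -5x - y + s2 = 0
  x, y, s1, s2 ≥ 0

Unbounded (objective can decrease without bound)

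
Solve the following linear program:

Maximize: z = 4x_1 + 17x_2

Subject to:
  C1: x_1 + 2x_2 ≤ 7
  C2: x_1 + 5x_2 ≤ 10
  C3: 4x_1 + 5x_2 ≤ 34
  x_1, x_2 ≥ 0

Evaluate the objective at each vertex of the feasible region:
  z(0, 0) = 0
  z(7, 0) = 28
  z(5, 1) = 37  ←
  z(0, 2) = 34
The maximum is at x_1 = 5, x_2 = 1.

x_1 = 5, x_2 = 1, z = 37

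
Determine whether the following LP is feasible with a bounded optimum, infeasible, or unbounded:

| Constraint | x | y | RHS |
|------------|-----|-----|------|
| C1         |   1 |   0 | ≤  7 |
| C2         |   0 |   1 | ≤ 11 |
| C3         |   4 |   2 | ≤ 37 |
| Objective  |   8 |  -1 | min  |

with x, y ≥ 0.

Feasible with a bounded optimal solution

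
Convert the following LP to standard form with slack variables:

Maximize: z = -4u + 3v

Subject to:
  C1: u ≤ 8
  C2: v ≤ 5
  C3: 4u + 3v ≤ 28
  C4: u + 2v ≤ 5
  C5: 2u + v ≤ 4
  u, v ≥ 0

max z = -4u + 3v

s.t.
  u + s1 = 8
  v + s2 = 5
  4u + 3v + s3 = 28
  u + 2v + s4 = 5
  2u + v + s5 = 4
  u, v, s1, s2, s3, s4, s5 ≥ 0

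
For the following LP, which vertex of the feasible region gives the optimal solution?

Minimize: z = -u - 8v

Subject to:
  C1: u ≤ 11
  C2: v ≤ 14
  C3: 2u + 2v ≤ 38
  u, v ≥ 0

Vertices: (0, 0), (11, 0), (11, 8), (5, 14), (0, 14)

Evaluate the objective at each vertex of the feasible region:
  z(0, 0) = 0
  z(11, 0) = -11
  z(11, 8) = -75
  z(5, 14) = -117  ←
  z(0, 14) = -112
The minimum is at u = 5, v = 14.

(5, 14)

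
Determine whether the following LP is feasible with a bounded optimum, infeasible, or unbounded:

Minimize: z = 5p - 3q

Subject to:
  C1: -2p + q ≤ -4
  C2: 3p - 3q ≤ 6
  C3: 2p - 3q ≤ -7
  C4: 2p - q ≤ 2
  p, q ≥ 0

Infeasible (no feasible solution exists)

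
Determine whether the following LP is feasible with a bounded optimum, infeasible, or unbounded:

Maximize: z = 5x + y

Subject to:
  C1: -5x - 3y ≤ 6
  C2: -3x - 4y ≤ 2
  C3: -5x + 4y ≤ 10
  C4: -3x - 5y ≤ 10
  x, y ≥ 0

Unbounded (objective can increase without bound)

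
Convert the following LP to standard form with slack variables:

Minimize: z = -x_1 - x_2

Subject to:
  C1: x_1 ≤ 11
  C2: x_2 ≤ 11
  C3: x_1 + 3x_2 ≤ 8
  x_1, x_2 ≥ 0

min z = -x_1 - x_2

s.t.
  x_1 + s1 = 11
  x_2 + s2 = 11
  x_1 + 3x_2 + s3 = 8
  x_1, x_2, s1, s2, s3 ≥ 0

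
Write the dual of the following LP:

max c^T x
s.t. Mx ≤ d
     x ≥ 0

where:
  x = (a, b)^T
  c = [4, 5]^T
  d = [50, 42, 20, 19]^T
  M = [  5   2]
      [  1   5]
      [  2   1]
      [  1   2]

Primal max cᵀx s.t. Ax ≤ b, x ≥ 0  →  Dual min bᵀy s.t. Aᵀy ≥ c, y ≥ 0.

Minimize: z = 50y1 + 42y2 + 20y3 + 19y4

Subject to:
  5y1 + y2 + 2y3 + y4 ≥ 4
  2y1 + 5y2 + y3 + 2y4 ≥ 5
  y1, y2, y3, y4 ≥ 0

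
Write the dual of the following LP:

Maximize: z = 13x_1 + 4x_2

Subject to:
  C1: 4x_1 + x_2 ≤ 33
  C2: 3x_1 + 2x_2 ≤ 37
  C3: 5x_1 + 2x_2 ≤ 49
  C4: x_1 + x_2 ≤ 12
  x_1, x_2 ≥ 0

Primal max cᵀx s.t. Ax ≤ b, x ≥ 0  →  Dual min bᵀy s.t. Aᵀy ≥ c, y ≥ 0.

Minimize: z = 33y1 + 37y2 + 49y3 + 12y4

Subject to:
  4y1 + 3y2 + 5y3 + y4 ≥ 13
  y1 + 2y2 + 2y3 + y4 ≥ 4
  y1, y2, y3, y4 ≥ 0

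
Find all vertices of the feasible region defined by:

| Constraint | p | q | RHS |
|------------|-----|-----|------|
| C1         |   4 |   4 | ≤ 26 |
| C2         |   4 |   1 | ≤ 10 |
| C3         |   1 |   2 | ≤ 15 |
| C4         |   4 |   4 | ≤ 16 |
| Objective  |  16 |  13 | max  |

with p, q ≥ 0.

(0, 0), (2.5, 0), (2, 2), (0, 4)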